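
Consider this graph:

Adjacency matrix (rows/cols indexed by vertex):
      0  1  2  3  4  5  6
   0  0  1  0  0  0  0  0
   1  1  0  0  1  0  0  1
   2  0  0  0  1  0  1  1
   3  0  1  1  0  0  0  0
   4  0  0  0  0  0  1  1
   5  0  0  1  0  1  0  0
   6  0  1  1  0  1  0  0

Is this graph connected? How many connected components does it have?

Checking connectivity: the graph has 1 connected component(s).
All vertices are reachable from each other. The graph IS connected.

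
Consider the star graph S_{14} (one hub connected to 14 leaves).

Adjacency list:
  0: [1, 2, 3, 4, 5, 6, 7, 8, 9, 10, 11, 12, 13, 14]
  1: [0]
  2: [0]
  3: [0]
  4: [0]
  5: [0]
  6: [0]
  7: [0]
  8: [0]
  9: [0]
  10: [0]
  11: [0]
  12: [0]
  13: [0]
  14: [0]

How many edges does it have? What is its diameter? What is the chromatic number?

Star graph S_{14}: the hub connects to all 14 leaves.
Edges = 14.
Diameter = 2 (any leaf to hub is 1, leaf to leaf through hub is 2).
Star graphs are bipartite (hub vs leaves), so chromatic number = 2.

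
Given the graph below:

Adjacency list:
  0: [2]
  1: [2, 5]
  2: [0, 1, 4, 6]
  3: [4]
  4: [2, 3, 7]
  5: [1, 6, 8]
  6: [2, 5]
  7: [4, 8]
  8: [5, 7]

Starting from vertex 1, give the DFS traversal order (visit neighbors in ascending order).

DFS from vertex 1 (neighbors processed in ascending order):
Visit order: 1, 2, 0, 4, 3, 7, 8, 5, 6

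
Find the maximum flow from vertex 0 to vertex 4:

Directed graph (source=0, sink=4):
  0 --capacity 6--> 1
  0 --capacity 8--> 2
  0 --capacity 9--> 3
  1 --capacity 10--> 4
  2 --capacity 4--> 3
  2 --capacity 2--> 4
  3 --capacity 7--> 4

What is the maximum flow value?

Computing max flow:
  Flow on (0->1): 6/6
  Flow on (0->2): 6/8
  Flow on (0->3): 3/9
  Flow on (1->4): 6/10
  Flow on (2->3): 4/4
  Flow on (2->4): 2/2
  Flow on (3->4): 7/7
Maximum flow = 15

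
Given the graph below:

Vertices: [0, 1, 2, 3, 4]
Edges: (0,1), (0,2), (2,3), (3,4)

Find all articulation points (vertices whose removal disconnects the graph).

An articulation point is a vertex whose removal disconnects the graph.
Articulation points: [0, 2, 3]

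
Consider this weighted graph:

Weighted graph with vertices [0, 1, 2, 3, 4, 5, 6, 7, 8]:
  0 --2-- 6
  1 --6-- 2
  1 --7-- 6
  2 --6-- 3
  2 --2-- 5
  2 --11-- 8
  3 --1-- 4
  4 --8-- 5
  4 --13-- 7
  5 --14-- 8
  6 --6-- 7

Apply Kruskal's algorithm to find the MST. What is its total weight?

Applying Kruskal's algorithm (sort edges by weight, add if no cycle):
  Add (3,4) w=1
  Add (0,6) w=2
  Add (2,5) w=2
  Add (1,2) w=6
  Add (2,3) w=6
  Add (6,7) w=6
  Add (1,6) w=7
  Skip (4,5) w=8 (creates cycle)
  Add (2,8) w=11
  Skip (4,7) w=13 (creates cycle)
  Skip (5,8) w=14 (creates cycle)
MST weight = 41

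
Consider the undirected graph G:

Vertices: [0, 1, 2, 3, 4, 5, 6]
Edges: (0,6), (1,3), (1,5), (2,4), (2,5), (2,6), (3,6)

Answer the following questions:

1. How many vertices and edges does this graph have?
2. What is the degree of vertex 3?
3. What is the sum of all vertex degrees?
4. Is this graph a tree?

Count: 7 vertices, 7 edges.
Vertex 3 has neighbors [1, 6], degree = 2.
Handshaking lemma: 2 * 7 = 14.
A tree on 7 vertices has 6 edges. This graph has 7 edges (1 extra). Not a tree.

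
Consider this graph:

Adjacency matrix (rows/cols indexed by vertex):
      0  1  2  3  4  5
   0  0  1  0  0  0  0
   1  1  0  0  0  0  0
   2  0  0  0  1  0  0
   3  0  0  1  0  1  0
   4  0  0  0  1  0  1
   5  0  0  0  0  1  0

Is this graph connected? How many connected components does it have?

Checking connectivity: the graph has 2 connected component(s).
Components: [[0, 1], [2, 3, 4, 5]]. The graph is NOT connected.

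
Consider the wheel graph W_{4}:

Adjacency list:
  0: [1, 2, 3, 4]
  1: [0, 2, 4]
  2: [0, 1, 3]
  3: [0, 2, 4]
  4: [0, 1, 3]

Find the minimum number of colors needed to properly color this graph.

W_{4} = C_{4} plus a hub adjacent to every cycle vertex.
The outer cycle needs 2 colors (even cycle); the hub is adjacent to all of them so needs a fresh color.
Chromatic number = 2 + 1 = 3.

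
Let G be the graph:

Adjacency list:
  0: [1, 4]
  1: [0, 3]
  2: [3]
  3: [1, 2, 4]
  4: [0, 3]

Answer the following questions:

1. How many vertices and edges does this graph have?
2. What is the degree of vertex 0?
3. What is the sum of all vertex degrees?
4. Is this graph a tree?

Count: 5 vertices, 5 edges.
Vertex 0 has neighbors [1, 4], degree = 2.
Handshaking lemma: 2 * 5 = 10.
A tree on 5 vertices has 4 edges. This graph has 5 edges (1 extra). Not a tree.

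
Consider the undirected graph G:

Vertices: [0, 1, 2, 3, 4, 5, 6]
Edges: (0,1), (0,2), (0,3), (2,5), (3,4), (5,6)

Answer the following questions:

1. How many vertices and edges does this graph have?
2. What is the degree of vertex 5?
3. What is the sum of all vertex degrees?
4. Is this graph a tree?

Count: 7 vertices, 6 edges.
Vertex 5 has neighbors [2, 6], degree = 2.
Handshaking lemma: 2 * 6 = 12.
A graph is a tree iff it is connected and has exactly n-1 edges. This graph is connected (all 7 vertices in one component) and has 7-1 = 6 edges. It is a tree.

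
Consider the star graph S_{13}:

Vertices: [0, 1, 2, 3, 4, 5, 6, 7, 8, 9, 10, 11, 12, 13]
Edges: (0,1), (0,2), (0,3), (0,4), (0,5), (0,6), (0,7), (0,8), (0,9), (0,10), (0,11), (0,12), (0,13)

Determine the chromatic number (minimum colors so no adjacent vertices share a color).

S_{13} has one hub adjacent to 13 leaves; leaves are pairwise non-adjacent.
Color the hub 0 and every leaf 1.
Chromatic number = 2.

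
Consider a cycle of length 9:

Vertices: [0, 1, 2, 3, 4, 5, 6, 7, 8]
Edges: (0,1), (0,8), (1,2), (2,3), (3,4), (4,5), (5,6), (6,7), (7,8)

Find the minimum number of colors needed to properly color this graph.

This is an odd cycle (C_9). Odd cycles are not bipartite (any 2-coloring forces two adjacent vertices to match), and 3 colors suffice.
Chromatic number = 3.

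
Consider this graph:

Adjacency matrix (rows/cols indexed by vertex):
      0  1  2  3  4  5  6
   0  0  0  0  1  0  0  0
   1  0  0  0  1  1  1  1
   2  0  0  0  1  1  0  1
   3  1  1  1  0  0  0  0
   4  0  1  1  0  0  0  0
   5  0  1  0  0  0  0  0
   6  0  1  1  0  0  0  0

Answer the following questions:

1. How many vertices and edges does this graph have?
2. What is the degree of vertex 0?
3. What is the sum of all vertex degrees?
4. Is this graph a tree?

Count: 7 vertices, 8 edges.
Vertex 0 has neighbors [3], degree = 1.
Handshaking lemma: 2 * 8 = 16.
A tree on 7 vertices has 6 edges. This graph has 8 edges (2 extra). Not a tree.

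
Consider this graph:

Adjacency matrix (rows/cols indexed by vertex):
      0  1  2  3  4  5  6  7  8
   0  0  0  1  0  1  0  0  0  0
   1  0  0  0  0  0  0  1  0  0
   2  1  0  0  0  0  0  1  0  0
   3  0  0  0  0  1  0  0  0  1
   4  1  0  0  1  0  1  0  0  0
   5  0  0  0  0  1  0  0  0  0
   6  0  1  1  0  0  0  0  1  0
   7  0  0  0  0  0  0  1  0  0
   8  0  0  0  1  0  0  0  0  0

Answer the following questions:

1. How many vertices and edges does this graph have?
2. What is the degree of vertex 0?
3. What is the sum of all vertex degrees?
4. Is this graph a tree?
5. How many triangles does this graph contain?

Count: 9 vertices, 8 edges.
Vertex 0 has neighbors [2, 4], degree = 2.
Handshaking lemma: 2 * 8 = 16.
A graph is a tree iff it is connected and has exactly n-1 edges. This graph is connected (all 9 vertices in one component) and has 9-1 = 8 edges. It is a tree.
Number of triangles = 0.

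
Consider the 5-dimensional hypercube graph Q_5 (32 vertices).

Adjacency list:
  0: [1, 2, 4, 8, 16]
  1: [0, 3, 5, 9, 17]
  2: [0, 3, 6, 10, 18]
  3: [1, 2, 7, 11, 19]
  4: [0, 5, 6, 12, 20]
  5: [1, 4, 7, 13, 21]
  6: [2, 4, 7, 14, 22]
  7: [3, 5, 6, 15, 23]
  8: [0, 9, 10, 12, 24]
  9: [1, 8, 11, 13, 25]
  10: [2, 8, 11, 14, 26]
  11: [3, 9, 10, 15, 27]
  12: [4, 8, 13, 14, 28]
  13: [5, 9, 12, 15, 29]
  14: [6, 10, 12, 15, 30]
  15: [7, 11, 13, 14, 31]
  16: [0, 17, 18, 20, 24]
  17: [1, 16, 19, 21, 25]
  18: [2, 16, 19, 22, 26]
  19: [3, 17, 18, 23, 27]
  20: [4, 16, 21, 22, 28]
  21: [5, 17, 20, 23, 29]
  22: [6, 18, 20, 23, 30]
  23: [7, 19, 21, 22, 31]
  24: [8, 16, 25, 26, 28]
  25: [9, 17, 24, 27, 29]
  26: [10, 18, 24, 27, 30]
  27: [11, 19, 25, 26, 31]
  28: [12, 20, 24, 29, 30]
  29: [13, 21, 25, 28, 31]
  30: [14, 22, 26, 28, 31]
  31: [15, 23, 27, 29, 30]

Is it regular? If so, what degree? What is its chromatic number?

In Q_5, every vertex has exactly 5 neighbors (flip one of 5 bits), so it is 5-regular.
Q_5 is bipartite (partition by bit-parity), so chromatic number = 2.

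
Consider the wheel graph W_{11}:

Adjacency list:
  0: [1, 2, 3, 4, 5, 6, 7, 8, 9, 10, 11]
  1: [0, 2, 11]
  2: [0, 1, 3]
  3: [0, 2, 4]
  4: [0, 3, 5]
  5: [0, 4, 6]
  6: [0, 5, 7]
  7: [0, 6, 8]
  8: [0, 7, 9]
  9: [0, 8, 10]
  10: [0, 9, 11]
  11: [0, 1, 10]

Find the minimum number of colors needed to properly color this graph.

W_{11} = C_{11} plus a hub adjacent to every cycle vertex.
The outer cycle needs 3 colors (odd cycle); the hub is adjacent to all of them so needs a fresh color.
Chromatic number = 3 + 1 = 4.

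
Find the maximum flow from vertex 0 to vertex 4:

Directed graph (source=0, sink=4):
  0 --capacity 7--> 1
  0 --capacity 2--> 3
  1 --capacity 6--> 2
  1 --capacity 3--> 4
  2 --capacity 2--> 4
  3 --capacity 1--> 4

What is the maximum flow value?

Computing max flow:
  Flow on (0->1): 5/7
  Flow on (0->3): 1/2
  Flow on (1->2): 2/6
  Flow on (1->4): 3/3
  Flow on (2->4): 2/2
  Flow on (3->4): 1/1
Maximum flow = 6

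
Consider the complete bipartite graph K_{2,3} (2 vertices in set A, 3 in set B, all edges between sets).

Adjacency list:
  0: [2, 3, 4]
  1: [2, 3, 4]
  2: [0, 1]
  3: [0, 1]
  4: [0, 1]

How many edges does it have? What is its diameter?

K_{2,3} has 2 * 3 = 6 edges.
Any vertex reaches any opposite-side vertex in 1 step; same-side vertices reach in 2 steps via any opposite-side vertex.
Diameter = 2.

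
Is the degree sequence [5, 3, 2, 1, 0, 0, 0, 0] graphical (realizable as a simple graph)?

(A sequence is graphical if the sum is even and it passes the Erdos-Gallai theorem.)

Sum of degrees = 11. Sum is odd, so the sequence is NOT graphical.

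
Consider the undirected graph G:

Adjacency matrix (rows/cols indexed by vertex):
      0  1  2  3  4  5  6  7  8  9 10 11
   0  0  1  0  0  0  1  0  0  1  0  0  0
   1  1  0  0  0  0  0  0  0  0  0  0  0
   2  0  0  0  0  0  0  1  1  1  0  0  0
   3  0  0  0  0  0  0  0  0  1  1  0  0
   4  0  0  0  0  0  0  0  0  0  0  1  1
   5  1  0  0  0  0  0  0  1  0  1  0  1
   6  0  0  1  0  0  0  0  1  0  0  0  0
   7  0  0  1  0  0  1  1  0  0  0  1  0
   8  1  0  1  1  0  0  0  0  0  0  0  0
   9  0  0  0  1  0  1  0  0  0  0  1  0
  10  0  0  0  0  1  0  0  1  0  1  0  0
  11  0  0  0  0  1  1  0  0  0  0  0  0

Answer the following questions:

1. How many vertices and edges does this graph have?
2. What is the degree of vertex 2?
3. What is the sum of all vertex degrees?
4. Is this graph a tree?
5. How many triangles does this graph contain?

Count: 12 vertices, 16 edges.
Vertex 2 has neighbors [6, 7, 8], degree = 3.
Handshaking lemma: 2 * 16 = 32.
A tree on 12 vertices has 11 edges. This graph has 16 edges (5 extra). Not a tree.
Number of triangles = 1.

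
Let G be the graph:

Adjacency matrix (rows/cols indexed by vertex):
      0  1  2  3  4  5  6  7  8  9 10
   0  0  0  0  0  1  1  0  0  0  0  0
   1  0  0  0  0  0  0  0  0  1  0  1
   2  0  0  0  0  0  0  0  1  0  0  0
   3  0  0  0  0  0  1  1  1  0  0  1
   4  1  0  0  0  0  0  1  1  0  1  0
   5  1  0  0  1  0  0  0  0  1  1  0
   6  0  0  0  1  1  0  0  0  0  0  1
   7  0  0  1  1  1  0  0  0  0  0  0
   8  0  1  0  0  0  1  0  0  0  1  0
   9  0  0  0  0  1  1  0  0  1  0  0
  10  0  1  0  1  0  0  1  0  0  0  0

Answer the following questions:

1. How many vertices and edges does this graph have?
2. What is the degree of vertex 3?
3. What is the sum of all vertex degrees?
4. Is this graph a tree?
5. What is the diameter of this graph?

Count: 11 vertices, 16 edges.
Vertex 3 has neighbors [5, 6, 7, 10], degree = 4.
Handshaking lemma: 2 * 16 = 32.
A tree on 11 vertices has 10 edges. This graph has 16 edges (6 extra). Not a tree.
Diameter (longest shortest path) = 4.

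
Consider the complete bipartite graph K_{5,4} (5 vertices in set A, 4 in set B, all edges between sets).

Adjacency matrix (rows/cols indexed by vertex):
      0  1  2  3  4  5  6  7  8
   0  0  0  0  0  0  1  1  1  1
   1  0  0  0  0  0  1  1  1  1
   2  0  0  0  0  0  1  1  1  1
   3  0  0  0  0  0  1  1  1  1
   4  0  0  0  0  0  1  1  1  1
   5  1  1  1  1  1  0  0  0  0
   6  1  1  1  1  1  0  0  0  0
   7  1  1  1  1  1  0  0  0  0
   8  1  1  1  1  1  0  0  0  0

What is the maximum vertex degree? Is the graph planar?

Set-A vertices have degree 4; set-B vertices have degree 5. Maximum degree = max(5,4) = 5.
K_{5,4} contains K_{3,3} as a subgraph (since both sides have >= 3 vertices); by Kuratowski's theorem it is not planar.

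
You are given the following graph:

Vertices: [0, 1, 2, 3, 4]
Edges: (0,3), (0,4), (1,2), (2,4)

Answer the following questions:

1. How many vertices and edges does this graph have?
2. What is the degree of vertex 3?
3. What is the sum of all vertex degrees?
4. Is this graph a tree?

Count: 5 vertices, 4 edges.
Vertex 3 has neighbors [0], degree = 1.
Handshaking lemma: 2 * 4 = 8.
A graph is a tree iff it is connected and has exactly n-1 edges. This graph is connected (all 5 vertices in one component) and has 5-1 = 4 edges. It is a tree.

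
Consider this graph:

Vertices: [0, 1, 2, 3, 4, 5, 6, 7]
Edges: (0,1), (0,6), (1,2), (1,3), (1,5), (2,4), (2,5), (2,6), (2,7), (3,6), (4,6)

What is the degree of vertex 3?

Vertex 3 has neighbors [1, 6], so deg(3) = 2.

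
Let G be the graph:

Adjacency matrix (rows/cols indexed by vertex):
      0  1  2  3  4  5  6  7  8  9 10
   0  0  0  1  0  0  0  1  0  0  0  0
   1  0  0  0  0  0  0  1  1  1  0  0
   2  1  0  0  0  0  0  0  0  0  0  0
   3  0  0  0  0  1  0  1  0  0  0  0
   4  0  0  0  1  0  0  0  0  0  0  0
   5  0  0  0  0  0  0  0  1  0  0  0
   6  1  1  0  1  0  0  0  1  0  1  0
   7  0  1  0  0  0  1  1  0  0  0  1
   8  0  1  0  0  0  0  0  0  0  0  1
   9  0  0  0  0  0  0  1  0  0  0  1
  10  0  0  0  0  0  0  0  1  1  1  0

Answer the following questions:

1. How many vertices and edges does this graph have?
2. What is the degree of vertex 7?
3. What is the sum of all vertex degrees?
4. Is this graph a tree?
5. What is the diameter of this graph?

Count: 11 vertices, 13 edges.
Vertex 7 has neighbors [1, 5, 6, 10], degree = 4.
Handshaking lemma: 2 * 13 = 26.
A tree on 11 vertices has 10 edges. This graph has 13 edges (3 extra). Not a tree.
Diameter (longest shortest path) = 4.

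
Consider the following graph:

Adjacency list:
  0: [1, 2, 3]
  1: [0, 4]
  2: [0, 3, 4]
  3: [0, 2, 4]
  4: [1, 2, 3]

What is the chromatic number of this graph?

The graph has a maximum clique of size 3 (lower bound on chromatic number).
A valid 3-coloring: {0: 0, 1: 1, 2: 1, 3: 2, 4: 0}.
Chromatic number = 3.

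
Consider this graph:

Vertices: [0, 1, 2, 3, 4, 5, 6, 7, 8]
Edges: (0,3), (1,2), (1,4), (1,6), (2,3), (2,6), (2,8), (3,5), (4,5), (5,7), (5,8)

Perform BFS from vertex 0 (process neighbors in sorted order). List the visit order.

BFS from vertex 0 (neighbors processed in ascending order):
Visit order: 0, 3, 2, 5, 1, 6, 8, 4, 7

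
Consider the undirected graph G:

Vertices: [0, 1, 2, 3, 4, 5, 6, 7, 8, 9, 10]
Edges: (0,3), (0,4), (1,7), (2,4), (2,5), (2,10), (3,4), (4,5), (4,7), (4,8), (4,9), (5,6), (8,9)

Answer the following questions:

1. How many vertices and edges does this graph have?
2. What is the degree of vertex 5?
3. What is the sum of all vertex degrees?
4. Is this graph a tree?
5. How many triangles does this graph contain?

Count: 11 vertices, 13 edges.
Vertex 5 has neighbors [2, 4, 6], degree = 3.
Handshaking lemma: 2 * 13 = 26.
A tree on 11 vertices has 10 edges. This graph has 13 edges (3 extra). Not a tree.
Number of triangles = 3.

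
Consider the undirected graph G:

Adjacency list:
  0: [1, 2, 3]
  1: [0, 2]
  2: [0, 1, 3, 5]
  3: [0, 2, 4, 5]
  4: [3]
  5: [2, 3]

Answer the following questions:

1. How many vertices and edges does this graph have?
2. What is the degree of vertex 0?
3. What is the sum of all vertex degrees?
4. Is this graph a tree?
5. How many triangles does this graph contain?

Count: 6 vertices, 8 edges.
Vertex 0 has neighbors [1, 2, 3], degree = 3.
Handshaking lemma: 2 * 8 = 16.
A tree on 6 vertices has 5 edges. This graph has 8 edges (3 extra). Not a tree.
Number of triangles = 3.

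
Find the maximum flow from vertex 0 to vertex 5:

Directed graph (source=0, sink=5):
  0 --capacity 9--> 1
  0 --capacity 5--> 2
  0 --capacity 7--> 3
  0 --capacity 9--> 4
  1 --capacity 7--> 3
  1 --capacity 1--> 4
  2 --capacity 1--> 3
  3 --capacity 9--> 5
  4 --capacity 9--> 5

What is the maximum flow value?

Computing max flow:
  Flow on (0->1): 8/9
  Flow on (0->2): 1/5
  Flow on (0->3): 1/7
  Flow on (0->4): 8/9
  Flow on (1->3): 7/7
  Flow on (1->4): 1/1
  Flow on (2->3): 1/1
  Flow on (3->5): 9/9
  Flow on (4->5): 9/9
Maximum flow = 18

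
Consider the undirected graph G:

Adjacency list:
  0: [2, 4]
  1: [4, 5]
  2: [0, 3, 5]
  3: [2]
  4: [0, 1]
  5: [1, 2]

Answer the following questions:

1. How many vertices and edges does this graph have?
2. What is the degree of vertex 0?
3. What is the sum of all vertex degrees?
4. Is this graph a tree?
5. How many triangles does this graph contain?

Count: 6 vertices, 6 edges.
Vertex 0 has neighbors [2, 4], degree = 2.
Handshaking lemma: 2 * 6 = 12.
A tree on 6 vertices has 5 edges. This graph has 6 edges (1 extra). Not a tree.
Number of triangles = 0.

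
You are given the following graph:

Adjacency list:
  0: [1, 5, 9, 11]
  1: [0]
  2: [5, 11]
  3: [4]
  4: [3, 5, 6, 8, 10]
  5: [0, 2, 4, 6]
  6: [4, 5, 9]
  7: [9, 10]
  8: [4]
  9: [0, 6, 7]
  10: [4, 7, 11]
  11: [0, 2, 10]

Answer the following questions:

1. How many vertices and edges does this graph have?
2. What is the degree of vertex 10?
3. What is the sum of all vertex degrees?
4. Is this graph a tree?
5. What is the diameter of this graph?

Count: 12 vertices, 16 edges.
Vertex 10 has neighbors [4, 7, 11], degree = 3.
Handshaking lemma: 2 * 16 = 32.
A tree on 12 vertices has 11 edges. This graph has 16 edges (5 extra). Not a tree.
Diameter (longest shortest path) = 4.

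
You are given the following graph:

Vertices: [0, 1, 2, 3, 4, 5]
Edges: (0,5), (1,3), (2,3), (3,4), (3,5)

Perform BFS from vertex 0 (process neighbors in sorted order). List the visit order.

BFS from vertex 0 (neighbors processed in ascending order):
Visit order: 0, 5, 3, 1, 2, 4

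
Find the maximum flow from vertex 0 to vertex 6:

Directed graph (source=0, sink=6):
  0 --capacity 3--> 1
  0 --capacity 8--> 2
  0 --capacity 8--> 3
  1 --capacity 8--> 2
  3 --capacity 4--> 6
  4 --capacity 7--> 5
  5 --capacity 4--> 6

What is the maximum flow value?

Computing max flow:
  Flow on (0->3): 4/8
  Flow on (3->6): 4/4
Maximum flow = 4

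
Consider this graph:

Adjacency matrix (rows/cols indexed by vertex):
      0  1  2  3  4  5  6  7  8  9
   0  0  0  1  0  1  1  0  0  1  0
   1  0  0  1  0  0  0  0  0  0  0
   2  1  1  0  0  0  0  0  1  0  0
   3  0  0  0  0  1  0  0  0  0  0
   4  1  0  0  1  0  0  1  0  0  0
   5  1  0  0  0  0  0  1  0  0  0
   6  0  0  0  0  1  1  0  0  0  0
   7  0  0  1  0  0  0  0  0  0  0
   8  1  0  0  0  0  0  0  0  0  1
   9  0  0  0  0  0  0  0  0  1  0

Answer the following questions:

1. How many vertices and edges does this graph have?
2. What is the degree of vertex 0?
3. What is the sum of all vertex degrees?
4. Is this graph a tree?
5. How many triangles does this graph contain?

Count: 10 vertices, 10 edges.
Vertex 0 has neighbors [2, 4, 5, 8], degree = 4.
Handshaking lemma: 2 * 10 = 20.
A tree on 10 vertices has 9 edges. This graph has 10 edges (1 extra). Not a tree.
Number of triangles = 0.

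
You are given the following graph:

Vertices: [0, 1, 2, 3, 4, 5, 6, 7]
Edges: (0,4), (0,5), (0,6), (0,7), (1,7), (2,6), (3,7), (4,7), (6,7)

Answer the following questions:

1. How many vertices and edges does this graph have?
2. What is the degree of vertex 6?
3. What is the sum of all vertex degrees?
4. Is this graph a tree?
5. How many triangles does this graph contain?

Count: 8 vertices, 9 edges.
Vertex 6 has neighbors [0, 2, 7], degree = 3.
Handshaking lemma: 2 * 9 = 18.
A tree on 8 vertices has 7 edges. This graph has 9 edges (2 extra). Not a tree.
Number of triangles = 2.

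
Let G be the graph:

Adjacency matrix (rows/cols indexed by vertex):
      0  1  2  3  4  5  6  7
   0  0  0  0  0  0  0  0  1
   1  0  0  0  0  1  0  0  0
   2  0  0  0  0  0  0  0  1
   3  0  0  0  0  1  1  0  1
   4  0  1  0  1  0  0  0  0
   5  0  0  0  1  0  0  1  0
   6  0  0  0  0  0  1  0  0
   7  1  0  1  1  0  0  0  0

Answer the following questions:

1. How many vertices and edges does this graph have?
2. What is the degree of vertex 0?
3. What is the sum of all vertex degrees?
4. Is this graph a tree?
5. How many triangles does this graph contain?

Count: 8 vertices, 7 edges.
Vertex 0 has neighbors [7], degree = 1.
Handshaking lemma: 2 * 7 = 14.
A graph is a tree iff it is connected and has exactly n-1 edges. This graph is connected (all 8 vertices in one component) and has 8-1 = 7 edges. It is a tree.
Number of triangles = 0.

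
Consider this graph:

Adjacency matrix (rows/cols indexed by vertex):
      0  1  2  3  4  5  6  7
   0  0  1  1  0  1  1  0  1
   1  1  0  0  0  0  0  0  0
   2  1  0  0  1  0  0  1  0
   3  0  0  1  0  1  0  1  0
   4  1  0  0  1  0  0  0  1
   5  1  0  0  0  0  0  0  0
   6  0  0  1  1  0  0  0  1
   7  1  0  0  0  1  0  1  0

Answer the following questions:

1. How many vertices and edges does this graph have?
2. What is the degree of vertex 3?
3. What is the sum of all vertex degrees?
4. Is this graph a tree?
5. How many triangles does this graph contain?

Count: 8 vertices, 11 edges.
Vertex 3 has neighbors [2, 4, 6], degree = 3.
Handshaking lemma: 2 * 11 = 22.
A tree on 8 vertices has 7 edges. This graph has 11 edges (4 extra). Not a tree.
Number of triangles = 2.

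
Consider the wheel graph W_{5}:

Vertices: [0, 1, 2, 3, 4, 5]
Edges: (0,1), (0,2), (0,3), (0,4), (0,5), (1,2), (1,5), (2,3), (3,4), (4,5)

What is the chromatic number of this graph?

W_{5} = C_{5} plus a hub adjacent to every cycle vertex.
The outer cycle needs 3 colors (odd cycle); the hub is adjacent to all of them so needs a fresh color.
Chromatic number = 3 + 1 = 4.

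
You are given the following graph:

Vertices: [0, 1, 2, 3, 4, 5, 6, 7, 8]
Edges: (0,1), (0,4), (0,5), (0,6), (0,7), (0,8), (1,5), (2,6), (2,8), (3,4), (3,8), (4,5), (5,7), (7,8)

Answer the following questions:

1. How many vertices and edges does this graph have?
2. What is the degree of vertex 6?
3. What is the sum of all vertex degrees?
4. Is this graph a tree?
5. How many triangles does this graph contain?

Count: 9 vertices, 14 edges.
Vertex 6 has neighbors [0, 2], degree = 2.
Handshaking lemma: 2 * 14 = 28.
A tree on 9 vertices has 8 edges. This graph has 14 edges (6 extra). Not a tree.
Number of triangles = 4.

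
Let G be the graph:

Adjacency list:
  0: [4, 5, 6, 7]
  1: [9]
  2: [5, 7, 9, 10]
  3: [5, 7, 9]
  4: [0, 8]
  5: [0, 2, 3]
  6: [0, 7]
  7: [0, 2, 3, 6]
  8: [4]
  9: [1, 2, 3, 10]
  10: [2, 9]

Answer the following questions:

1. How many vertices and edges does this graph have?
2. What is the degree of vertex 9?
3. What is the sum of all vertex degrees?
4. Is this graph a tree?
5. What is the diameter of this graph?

Count: 11 vertices, 15 edges.
Vertex 9 has neighbors [1, 2, 3, 10], degree = 4.
Handshaking lemma: 2 * 15 = 30.
A tree on 11 vertices has 10 edges. This graph has 15 edges (5 extra). Not a tree.
Diameter (longest shortest path) = 6.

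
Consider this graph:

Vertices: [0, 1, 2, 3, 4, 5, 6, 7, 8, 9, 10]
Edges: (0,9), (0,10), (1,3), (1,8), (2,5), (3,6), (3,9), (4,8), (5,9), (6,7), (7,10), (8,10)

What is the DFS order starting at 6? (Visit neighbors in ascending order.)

DFS from vertex 6 (neighbors processed in ascending order):
Visit order: 6, 3, 1, 8, 4, 10, 0, 9, 5, 2, 7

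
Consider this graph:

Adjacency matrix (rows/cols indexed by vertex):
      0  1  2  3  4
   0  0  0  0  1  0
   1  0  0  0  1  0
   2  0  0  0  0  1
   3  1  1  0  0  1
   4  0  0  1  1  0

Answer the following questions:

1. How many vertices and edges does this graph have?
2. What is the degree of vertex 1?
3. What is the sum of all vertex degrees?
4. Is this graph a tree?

Count: 5 vertices, 4 edges.
Vertex 1 has neighbors [3], degree = 1.
Handshaking lemma: 2 * 4 = 8.
A graph is a tree iff it is connected and has exactly n-1 edges. This graph is connected (all 5 vertices in one component) and has 5-1 = 4 edges. It is a tree.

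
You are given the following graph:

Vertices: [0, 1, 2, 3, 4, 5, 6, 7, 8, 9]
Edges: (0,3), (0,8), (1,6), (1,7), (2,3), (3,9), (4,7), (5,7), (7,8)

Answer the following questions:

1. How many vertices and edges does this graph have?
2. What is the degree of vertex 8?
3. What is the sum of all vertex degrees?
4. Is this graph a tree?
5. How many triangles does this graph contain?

Count: 10 vertices, 9 edges.
Vertex 8 has neighbors [0, 7], degree = 2.
Handshaking lemma: 2 * 9 = 18.
A graph is a tree iff it is connected and has exactly n-1 edges. This graph is connected (all 10 vertices in one component) and has 10-1 = 9 edges. It is a tree.
Number of triangles = 0.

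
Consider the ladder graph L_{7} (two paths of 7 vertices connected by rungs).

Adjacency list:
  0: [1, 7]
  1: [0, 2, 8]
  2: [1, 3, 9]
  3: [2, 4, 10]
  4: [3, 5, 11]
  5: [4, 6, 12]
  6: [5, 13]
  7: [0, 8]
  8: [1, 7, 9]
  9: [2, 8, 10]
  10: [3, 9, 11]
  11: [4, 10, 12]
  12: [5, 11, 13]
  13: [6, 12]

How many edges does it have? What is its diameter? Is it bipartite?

Ladder graph L_{7}: 7 rungs + 2 * (7-1) path edges = 7 + 12 = 19 edges.
Diameter = 7.
Ladder graphs are bipartite (alternating coloring along each path).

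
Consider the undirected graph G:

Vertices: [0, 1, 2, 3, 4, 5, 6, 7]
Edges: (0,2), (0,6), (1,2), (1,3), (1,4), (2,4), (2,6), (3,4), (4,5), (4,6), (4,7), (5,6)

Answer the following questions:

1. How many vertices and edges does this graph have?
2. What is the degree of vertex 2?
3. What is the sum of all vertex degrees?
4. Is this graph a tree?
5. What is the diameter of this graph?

Count: 8 vertices, 12 edges.
Vertex 2 has neighbors [0, 1, 4, 6], degree = 4.
Handshaking lemma: 2 * 12 = 24.
A tree on 8 vertices has 7 edges. This graph has 12 edges (5 extra). Not a tree.
Diameter (longest shortest path) = 3.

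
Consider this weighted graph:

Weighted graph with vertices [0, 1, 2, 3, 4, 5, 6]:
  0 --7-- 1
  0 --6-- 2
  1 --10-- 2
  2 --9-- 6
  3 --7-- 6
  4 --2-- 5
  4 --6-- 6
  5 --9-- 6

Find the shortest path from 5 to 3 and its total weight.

Using Dijkstra's algorithm from vertex 5:
Shortest path: 5 -> 4 -> 6 -> 3
Total weight: 2 + 6 + 7 = 15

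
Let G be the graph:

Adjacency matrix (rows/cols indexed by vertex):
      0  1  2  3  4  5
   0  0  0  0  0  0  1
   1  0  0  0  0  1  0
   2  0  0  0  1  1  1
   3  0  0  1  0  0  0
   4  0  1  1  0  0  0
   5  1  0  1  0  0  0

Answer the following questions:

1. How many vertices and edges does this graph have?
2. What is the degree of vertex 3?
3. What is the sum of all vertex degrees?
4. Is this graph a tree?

Count: 6 vertices, 5 edges.
Vertex 3 has neighbors [2], degree = 1.
Handshaking lemma: 2 * 5 = 10.
A graph is a tree iff it is connected and has exactly n-1 edges. This graph is connected (all 6 vertices in one component) and has 6-1 = 5 edges. It is a tree.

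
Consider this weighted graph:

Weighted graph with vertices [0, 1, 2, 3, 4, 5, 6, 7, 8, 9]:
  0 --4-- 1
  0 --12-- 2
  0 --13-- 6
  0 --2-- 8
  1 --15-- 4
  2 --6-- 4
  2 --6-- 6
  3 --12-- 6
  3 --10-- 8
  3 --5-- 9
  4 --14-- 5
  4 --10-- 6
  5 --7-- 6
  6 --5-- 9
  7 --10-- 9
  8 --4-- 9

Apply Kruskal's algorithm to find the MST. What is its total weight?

Applying Kruskal's algorithm (sort edges by weight, add if no cycle):
  Add (0,8) w=2
  Add (0,1) w=4
  Add (8,9) w=4
  Add (3,9) w=5
  Add (6,9) w=5
  Add (2,4) w=6
  Add (2,6) w=6
  Add (5,6) w=7
  Skip (3,8) w=10 (creates cycle)
  Skip (4,6) w=10 (creates cycle)
  Add (7,9) w=10
  Skip (0,2) w=12 (creates cycle)
  Skip (3,6) w=12 (creates cycle)
  Skip (0,6) w=13 (creates cycle)
  Skip (4,5) w=14 (creates cycle)
  Skip (1,4) w=15 (creates cycle)
MST weight = 49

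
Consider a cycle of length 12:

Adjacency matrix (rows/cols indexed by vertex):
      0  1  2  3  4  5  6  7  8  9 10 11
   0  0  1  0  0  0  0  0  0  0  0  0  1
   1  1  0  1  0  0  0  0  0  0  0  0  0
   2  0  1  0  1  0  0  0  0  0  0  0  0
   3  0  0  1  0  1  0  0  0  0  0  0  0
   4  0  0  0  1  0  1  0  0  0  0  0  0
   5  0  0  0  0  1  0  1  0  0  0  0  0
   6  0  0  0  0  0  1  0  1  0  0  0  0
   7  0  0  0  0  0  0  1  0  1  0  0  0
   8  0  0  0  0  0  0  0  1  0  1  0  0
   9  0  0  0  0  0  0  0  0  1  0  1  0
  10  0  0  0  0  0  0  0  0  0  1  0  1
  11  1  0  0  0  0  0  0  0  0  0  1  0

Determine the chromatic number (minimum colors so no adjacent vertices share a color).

This is an even cycle (C_12). Even cycles are bipartite.
Chromatic number = 2.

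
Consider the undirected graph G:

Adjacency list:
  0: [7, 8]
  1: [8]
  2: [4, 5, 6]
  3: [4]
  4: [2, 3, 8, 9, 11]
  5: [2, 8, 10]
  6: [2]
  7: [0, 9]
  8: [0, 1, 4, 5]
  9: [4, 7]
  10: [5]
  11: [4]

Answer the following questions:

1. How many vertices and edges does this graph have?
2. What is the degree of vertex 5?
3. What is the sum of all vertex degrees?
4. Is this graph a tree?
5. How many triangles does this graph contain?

Count: 12 vertices, 13 edges.
Vertex 5 has neighbors [2, 8, 10], degree = 3.
Handshaking lemma: 2 * 13 = 26.
A tree on 12 vertices has 11 edges. This graph has 13 edges (2 extra). Not a tree.
Number of triangles = 0.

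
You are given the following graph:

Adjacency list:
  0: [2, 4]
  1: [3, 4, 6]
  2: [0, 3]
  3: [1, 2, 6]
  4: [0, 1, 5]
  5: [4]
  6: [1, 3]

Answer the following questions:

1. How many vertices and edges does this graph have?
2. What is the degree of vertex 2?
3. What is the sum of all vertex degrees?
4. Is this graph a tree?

Count: 7 vertices, 8 edges.
Vertex 2 has neighbors [0, 3], degree = 2.
Handshaking lemma: 2 * 8 = 16.
A tree on 7 vertices has 6 edges. This graph has 8 edges (2 extra). Not a tree.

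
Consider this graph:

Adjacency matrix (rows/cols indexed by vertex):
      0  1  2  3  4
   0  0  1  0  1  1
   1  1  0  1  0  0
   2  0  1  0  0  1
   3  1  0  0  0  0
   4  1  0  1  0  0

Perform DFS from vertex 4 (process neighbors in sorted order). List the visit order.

DFS from vertex 4 (neighbors processed in ascending order):
Visit order: 4, 0, 1, 2, 3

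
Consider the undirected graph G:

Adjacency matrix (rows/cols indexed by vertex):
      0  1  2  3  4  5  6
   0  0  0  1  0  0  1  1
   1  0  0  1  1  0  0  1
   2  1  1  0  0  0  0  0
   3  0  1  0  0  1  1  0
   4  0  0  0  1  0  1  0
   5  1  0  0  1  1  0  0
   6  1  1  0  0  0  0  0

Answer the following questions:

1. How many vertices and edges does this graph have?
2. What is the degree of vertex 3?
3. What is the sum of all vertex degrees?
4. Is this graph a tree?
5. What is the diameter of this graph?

Count: 7 vertices, 9 edges.
Vertex 3 has neighbors [1, 4, 5], degree = 3.
Handshaking lemma: 2 * 9 = 18.
A tree on 7 vertices has 6 edges. This graph has 9 edges (3 extra). Not a tree.
Diameter (longest shortest path) = 3.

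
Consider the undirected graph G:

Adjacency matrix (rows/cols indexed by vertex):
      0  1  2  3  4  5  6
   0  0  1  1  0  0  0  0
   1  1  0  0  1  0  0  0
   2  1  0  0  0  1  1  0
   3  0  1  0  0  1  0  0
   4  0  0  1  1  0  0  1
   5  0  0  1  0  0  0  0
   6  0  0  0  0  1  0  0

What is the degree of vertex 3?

Vertex 3 has neighbors [1, 4], so deg(3) = 2.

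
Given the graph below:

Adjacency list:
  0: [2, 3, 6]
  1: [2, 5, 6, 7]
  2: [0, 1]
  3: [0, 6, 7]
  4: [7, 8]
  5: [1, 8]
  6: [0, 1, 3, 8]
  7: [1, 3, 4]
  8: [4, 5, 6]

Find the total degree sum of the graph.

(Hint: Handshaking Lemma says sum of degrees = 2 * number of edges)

Count edges: 13 edges.
By Handshaking Lemma: sum of degrees = 2 * 13 = 26.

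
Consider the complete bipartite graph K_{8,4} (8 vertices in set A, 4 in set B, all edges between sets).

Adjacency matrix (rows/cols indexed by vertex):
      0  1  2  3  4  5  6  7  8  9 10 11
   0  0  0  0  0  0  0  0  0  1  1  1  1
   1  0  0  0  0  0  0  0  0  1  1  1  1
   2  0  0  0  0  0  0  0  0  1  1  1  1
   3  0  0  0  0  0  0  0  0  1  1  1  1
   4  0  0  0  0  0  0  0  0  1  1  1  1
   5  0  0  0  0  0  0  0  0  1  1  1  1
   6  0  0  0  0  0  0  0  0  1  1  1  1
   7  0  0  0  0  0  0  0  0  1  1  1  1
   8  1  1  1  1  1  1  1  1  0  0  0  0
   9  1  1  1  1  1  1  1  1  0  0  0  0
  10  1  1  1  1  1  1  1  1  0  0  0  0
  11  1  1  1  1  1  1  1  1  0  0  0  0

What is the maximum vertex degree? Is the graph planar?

Set-A vertices have degree 4; set-B vertices have degree 8. Maximum degree = max(8,4) = 8.
K_{8,4} contains K_{3,3} as a subgraph (since both sides have >= 3 vertices); by Kuratowski's theorem it is not planar.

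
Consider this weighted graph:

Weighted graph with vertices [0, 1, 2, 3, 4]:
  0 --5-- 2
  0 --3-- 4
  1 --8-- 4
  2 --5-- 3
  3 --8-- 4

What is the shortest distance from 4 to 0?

Using Dijkstra's algorithm from vertex 4:
Shortest path: 4 -> 0
Total weight: 3 = 3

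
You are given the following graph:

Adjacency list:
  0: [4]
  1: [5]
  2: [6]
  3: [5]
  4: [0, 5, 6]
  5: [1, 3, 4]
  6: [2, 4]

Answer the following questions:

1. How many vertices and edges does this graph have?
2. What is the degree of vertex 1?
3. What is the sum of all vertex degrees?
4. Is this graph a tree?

Count: 7 vertices, 6 edges.
Vertex 1 has neighbors [5], degree = 1.
Handshaking lemma: 2 * 6 = 12.
A graph is a tree iff it is connected and has exactly n-1 edges. This graph is connected (all 7 vertices in one component) and has 7-1 = 6 edges. It is a tree.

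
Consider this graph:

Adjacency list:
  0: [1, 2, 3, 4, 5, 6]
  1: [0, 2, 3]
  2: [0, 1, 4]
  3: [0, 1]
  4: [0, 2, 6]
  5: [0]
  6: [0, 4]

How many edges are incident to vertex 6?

Vertex 6 has neighbors [0, 4], so deg(6) = 2.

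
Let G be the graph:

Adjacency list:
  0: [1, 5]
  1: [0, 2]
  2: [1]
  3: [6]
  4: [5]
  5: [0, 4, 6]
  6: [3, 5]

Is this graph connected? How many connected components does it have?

Checking connectivity: the graph has 1 connected component(s).
All vertices are reachable from each other. The graph IS connected.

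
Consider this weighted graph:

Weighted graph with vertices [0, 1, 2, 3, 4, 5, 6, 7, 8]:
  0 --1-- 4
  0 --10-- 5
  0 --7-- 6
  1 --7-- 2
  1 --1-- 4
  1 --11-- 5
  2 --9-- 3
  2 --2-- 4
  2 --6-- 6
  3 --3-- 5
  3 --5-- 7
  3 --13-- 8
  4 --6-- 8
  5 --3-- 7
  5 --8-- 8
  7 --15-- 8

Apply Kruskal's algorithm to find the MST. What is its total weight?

Applying Kruskal's algorithm (sort edges by weight, add if no cycle):
  Add (0,4) w=1
  Add (1,4) w=1
  Add (2,4) w=2
  Add (3,5) w=3
  Add (5,7) w=3
  Skip (3,7) w=5 (creates cycle)
  Add (2,6) w=6
  Add (4,8) w=6
  Skip (0,6) w=7 (creates cycle)
  Skip (1,2) w=7 (creates cycle)
  Add (5,8) w=8
  Skip (2,3) w=9 (creates cycle)
  Skip (0,5) w=10 (creates cycle)
  Skip (1,5) w=11 (creates cycle)
  Skip (3,8) w=13 (creates cycle)
  Skip (7,8) w=15 (creates cycle)
MST weight = 30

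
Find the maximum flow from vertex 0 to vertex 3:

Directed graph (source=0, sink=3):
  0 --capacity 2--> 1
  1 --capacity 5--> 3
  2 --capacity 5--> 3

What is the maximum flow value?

Computing max flow:
  Flow on (0->1): 2/2
  Flow on (1->3): 2/5
Maximum flow = 2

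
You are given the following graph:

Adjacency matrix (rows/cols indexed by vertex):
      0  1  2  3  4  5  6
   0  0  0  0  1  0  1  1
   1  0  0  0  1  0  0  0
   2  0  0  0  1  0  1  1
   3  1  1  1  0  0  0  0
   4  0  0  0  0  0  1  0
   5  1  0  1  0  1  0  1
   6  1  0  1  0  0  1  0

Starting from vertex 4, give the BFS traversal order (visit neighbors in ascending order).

BFS from vertex 4 (neighbors processed in ascending order):
Visit order: 4, 5, 0, 2, 6, 3, 1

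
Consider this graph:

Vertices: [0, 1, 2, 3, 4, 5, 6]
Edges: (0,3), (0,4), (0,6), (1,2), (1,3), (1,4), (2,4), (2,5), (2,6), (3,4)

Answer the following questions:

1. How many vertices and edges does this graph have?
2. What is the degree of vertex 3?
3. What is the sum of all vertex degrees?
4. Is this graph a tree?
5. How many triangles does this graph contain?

Count: 7 vertices, 10 edges.
Vertex 3 has neighbors [0, 1, 4], degree = 3.
Handshaking lemma: 2 * 10 = 20.
A tree on 7 vertices has 6 edges. This graph has 10 edges (4 extra). Not a tree.
Number of triangles = 3.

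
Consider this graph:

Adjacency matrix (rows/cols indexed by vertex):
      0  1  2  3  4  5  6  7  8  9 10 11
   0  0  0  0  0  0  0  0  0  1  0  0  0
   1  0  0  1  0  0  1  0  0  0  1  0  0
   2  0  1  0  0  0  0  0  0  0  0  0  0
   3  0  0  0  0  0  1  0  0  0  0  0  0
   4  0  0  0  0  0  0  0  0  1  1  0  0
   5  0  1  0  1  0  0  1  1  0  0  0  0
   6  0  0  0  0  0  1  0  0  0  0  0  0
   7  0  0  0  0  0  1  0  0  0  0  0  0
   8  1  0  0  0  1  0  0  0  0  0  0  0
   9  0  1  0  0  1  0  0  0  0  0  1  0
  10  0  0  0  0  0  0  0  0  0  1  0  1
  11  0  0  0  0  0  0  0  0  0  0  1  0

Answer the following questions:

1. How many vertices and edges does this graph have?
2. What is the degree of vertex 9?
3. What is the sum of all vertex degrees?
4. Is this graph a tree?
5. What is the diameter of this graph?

Count: 12 vertices, 11 edges.
Vertex 9 has neighbors [1, 4, 10], degree = 3.
Handshaking lemma: 2 * 11 = 22.
A graph is a tree iff it is connected and has exactly n-1 edges. This graph is connected (all 12 vertices in one component) and has 12-1 = 11 edges. It is a tree.
Diameter (longest shortest path) = 6.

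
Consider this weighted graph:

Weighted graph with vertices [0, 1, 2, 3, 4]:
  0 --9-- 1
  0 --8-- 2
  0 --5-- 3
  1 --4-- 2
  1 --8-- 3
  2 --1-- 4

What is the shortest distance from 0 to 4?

Using Dijkstra's algorithm from vertex 0:
Shortest path: 0 -> 2 -> 4
Total weight: 8 + 1 = 9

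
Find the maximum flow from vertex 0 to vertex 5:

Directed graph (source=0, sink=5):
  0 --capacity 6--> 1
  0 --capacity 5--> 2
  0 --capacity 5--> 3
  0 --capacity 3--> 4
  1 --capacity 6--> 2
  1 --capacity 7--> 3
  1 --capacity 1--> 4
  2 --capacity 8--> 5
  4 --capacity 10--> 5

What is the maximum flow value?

Computing max flow:
  Flow on (0->1): 6/6
  Flow on (0->2): 3/5
  Flow on (0->4): 3/3
  Flow on (1->2): 5/6
  Flow on (1->4): 1/1
  Flow on (2->5): 8/8
  Flow on (4->5): 4/10
Maximum flow = 12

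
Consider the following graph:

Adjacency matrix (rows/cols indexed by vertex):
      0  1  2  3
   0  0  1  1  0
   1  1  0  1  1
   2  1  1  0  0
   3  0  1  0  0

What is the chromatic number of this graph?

The graph has a maximum clique of size 3 (lower bound on chromatic number).
A valid 3-coloring: {0: 1, 1: 0, 2: 2, 3: 1}.
Chromatic number = 3.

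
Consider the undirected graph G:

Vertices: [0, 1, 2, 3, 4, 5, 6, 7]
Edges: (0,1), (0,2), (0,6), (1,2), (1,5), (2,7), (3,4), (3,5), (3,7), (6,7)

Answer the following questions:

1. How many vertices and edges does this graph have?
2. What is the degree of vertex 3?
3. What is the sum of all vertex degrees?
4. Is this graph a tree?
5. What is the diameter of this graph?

Count: 8 vertices, 10 edges.
Vertex 3 has neighbors [4, 5, 7], degree = 3.
Handshaking lemma: 2 * 10 = 20.
A tree on 8 vertices has 7 edges. This graph has 10 edges (3 extra). Not a tree.
Diameter (longest shortest path) = 4.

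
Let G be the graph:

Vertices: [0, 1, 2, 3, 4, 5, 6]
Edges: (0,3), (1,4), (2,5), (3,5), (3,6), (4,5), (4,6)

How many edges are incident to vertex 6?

Vertex 6 has neighbors [3, 4], so deg(6) = 2.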